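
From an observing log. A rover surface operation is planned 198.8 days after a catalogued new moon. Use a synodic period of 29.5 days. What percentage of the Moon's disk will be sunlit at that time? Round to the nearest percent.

53%

198.8/29.5 = 6.739 lunations, so 6 complete cycles and 21.80 d into the next.
Phase angle: θ = 360°·(21.80 d)/(29.5 d) = 266.0°.
With cos θ = (-0.069), the lit fraction is (1 − (-0.069))/2 ≈ 0.535, so 53%.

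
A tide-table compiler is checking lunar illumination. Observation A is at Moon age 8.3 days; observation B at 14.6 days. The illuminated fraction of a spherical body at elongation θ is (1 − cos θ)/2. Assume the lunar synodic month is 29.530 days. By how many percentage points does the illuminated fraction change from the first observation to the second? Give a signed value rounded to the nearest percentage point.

+40 percentage points

First observation: θ = 360°·8.3/29.530 = 101.2°, so f = 0.597.
Second observation: θ = 178.0°, f = 1.000.
Δf = 1.000 − 0.597 = +0.403, i.e. +40 pp.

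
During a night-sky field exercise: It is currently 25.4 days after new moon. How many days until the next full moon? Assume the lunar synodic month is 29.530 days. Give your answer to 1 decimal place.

18.9 days

Full moon occurs at elongation 180°, i.e. at age 29.530 × 180/360 = 14.765 d.
This lunation's full moon (14.765 d) has passed, so add one period: 44.295 − 25.4 = 18.895 days.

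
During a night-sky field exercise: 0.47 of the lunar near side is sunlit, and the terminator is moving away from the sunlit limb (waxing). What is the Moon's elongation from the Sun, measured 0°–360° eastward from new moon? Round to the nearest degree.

cos θ = 1 − 2f = 0.060, giving a principal value of 86.6°.
Before full moon the principal value applies: θ = 86.6°.

87°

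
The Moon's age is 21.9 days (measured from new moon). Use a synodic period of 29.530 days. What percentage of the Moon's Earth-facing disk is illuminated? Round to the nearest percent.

The Moon has covered 21.9/29.530 of its cycle, so θ ≈ 360° × 21.9/29.530 = 267.0°.
Illuminated fraction = (1 − cos 267.0°)/2 = (1 − (-0.053))/2 ≈ 0.526, so 53%.

53%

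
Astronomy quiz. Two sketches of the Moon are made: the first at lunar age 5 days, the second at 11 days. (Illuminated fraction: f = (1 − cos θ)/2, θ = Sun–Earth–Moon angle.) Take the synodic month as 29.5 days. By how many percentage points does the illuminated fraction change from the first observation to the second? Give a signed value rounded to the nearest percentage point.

+59 percentage points

θ₁ = 360° × 5/29.5 = 61.0°, f₁ = (1 − cos θ₁)/2 = 0.258.
θ₂ = 360° × 11/29.5 = 134.2°, f₂ = (1 − cos θ₂)/2 = 0.849.
Change = f₂ − f₁ = +0.591 → +59 percentage points.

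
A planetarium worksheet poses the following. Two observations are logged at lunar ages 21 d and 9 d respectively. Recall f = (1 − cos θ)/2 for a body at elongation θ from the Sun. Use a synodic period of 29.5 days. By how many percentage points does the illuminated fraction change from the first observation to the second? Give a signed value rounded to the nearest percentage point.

θ₁ = 360° × 21/29.5 = 256.3°, f₁ = (1 − cos θ₁)/2 = 0.619.
θ₂ = 360° × 9/29.5 = 109.8°, f₂ = (1 − cos θ₂)/2 = 0.670.
Change = f₂ − f₁ = +0.051 → +5 percentage points.

+5 percentage points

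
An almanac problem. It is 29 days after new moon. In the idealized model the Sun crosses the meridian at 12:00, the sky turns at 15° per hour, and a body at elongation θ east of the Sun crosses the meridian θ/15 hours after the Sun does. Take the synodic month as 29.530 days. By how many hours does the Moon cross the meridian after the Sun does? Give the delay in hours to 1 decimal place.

Phase angle: θ = 360°·(29 d)/(29.530 d) = 353.5°.
Delay after the Sun = 353.5° / (15°/h) ≈ 23.57 h.
So the Moon crosses the meridian 23.57 h after the Sun.

23.6 h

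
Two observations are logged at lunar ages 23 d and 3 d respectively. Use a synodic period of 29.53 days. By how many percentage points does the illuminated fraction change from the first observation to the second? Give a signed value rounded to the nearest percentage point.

First observation: θ = 360°·23/29.53 = 280.4°, so f = 0.410.
Second observation: θ = 36.6°, f = 0.098.
Δf = 0.098 − 0.410 = -0.311, i.e. -31 pp.

-31 pp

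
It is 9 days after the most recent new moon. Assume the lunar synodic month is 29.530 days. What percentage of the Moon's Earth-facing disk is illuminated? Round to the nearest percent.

Phase angle: θ = 360°·(9 d)/(29.530 d) = 109.7°.
Illuminated fraction = (1 − cos 109.7°)/2 = (1 − (-0.337))/2 ≈ 0.669, so 67%.

67%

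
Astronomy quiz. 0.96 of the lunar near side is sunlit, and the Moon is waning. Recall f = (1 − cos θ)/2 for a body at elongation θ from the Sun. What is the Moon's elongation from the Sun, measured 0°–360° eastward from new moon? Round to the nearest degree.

203°

Invert f = (1 − cos θ)/2 to get cos θ = 1 − 2(0.96) = -0.920, hence θ₀ = arccos -0.920 = 156.9°.
A waning Moon lies in 180°–360°, so θ = 360° − 156.9° = 203.1°.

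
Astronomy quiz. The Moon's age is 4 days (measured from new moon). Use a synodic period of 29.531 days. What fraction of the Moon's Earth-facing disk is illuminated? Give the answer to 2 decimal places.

Phase angle: θ = 360°·(4 d)/(29.531 d) = 48.8°.
Illuminated fraction = (1 − cos 48.8°)/2 = (1 − 0.659)/2 ≈ 0.170.

0.17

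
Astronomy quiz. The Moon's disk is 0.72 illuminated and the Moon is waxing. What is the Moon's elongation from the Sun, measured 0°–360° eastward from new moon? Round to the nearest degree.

116°

cos θ = 1 − 2f = -0.440, giving a principal value of 116.1°.
Before full moon the principal value applies: θ = 116.1°.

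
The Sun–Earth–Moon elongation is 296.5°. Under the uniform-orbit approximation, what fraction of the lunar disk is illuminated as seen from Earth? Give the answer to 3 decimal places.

cos 296.5° = 0.446, so f = (1 − 0.446)/2 = 0.277.

0.277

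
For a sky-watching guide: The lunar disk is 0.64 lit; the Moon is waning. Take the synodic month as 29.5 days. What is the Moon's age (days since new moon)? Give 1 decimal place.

20.8 days

Invert f = (1 − cos θ)/2 to get cos θ = 1 − 2(0.64) = -0.280, hence θ₀ = arccos -0.280 = 106.3°.
A waning Moon lies in 180°–360°, so θ = 360° − 106.3° = 253.7°.
At 360°/29.5 d per day, 253.7° corresponds to 20.79 days.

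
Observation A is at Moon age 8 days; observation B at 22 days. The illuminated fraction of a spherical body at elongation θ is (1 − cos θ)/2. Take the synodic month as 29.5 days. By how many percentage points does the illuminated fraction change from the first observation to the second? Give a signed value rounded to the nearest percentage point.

-5 percentage points

θ₁ = 360° × 8/29.5 = 97.6°, f₁ = (1 − cos θ₁)/2 = 0.566.
θ₂ = 360° × 22/29.5 = 268.5°, f₂ = (1 − cos θ₂)/2 = 0.513.
Change = f₂ − f₁ = -0.053 → -5 percentage points.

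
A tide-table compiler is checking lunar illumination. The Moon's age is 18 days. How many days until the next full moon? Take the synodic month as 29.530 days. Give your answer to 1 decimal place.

26.3 days

Full moon is 0.5 of the way through the cycle: age 0.5 × 29.530 = 14.765 d.
Already past this cycle's full moon; the next is at 14.765 + 29.530 = 44.295 d, so 44.295 − 18 = 26.295 days.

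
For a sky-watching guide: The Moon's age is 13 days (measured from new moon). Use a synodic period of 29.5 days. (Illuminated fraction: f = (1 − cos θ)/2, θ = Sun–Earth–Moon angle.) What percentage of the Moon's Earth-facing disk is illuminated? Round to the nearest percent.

97%

Elongation θ = 360° × 13/29.5 ≈ 158.6°.
cos 158.6° = (-0.931), so f = (1 − (-0.931))/2 = 0.966, so 97%.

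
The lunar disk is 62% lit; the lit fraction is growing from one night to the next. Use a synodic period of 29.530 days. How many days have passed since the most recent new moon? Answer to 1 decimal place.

8.5 days

cos θ = 1 − 2f = -0.240, giving a principal value of 103.9°.
Before full moon the principal value applies: θ = 103.9°.
Age = 29.530 × 103.9°/360° ≈ 8.52 days.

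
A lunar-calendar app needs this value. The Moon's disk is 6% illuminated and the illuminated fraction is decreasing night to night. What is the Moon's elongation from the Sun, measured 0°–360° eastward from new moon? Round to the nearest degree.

332°

From f = (1 − cos θ)/2: cos θ = 1 − 2×0.06 = 0.880; arccos → 28.4°.
A waning Moon lies in 180°–360°, so θ = 360° − 28.4° = 331.6°.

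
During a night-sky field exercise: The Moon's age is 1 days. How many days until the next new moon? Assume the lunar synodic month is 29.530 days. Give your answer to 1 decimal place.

The next new moon completes the synodic month: 29.530 − 1 = 28.530 days.

28.5 days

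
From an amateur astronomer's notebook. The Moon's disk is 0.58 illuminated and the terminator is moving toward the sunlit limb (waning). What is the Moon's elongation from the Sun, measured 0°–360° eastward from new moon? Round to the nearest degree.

cos θ = 1 − 2f = -0.160, giving a principal value of 99.2°.
Waning ⇒ past full, so θ = 360° − 99.2° = 260.8°.

261°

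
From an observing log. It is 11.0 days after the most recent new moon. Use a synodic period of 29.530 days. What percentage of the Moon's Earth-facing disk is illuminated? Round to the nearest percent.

85%

Elongation θ = 360° × 11.0/29.530 ≈ 134.1°.
Illuminated fraction = (1 − cos 134.1°)/2 = (1 − (-0.696))/2 ≈ 0.848, so 85%.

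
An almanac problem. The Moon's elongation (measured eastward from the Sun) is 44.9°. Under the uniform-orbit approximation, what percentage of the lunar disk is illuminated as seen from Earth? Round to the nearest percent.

15%

f = (1 − cos 44.9°)/2 = (1 − 0.708)/2 ≈ 0.146, i.e. 15%.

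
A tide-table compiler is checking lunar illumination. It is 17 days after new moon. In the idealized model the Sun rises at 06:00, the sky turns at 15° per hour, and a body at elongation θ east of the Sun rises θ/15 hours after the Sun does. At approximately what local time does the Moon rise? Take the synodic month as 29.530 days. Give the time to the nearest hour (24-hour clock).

20:00

The Moon has covered 17/29.530 of its cycle, so θ ≈ 360° × 17/29.530 = 207.2°.
At 15° of sky rotation per hour, 207.2° corresponds to a 13.82 h lag.
06:00 + 13.82 h ≈ 19:49 → 20:00 to the nearest hour.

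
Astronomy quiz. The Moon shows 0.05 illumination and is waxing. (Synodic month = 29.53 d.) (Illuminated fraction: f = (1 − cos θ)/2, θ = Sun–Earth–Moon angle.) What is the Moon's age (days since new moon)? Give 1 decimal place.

From f = (1 − cos θ)/2: cos θ = 1 − 2×0.05 = 0.900; arccos → 25.8°.
The Moon is waxing (0°–180°), so θ = 25.8° directly.
That fraction of the synodic month is 25.8/360 × 29.53 d ≈ 2.12 d.

2.1 days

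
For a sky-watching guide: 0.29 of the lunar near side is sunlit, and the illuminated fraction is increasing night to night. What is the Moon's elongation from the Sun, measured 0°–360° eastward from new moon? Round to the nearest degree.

65°

cos θ = 1 − 2f = 0.420, giving a principal value of 65.2°.
Before full moon the principal value applies: θ = 65.2°.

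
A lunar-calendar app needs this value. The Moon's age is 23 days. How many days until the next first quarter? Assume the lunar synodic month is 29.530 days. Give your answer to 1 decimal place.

13.9 days

First quarter occurs at elongation 90°, i.e. at age 29.530 × 90/360 = 7.383 d.
Already past this cycle's first quarter; the next is at 7.383 + 29.530 = 36.913 d, so 36.913 − 23 = 13.913 days.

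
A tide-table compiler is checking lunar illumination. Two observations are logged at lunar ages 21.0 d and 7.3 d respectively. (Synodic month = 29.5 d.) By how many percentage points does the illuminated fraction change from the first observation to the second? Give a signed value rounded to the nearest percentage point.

θ₁ = 360° × 21.0/29.5 = 256.3°, f₁ = (1 − cos θ₁)/2 = 0.619.
θ₂ = 360° × 7.3/29.5 = 89.1°, f₂ = (1 − cos θ₂)/2 = 0.492.
Change = f₂ − f₁ = -0.127 → -13 percentage points.

-13 percentage points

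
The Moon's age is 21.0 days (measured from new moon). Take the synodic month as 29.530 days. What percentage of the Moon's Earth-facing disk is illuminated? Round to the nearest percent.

62%

Phase angle: θ = 360°·(21.0 d)/(29.530 d) = 256.0°.
With cos θ = (-0.242), the lit fraction is (1 − (-0.242))/2 ≈ 0.621, so 62%.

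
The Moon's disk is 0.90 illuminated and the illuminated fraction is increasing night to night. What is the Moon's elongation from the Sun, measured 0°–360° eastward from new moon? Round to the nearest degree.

Invert f = (1 − cos θ)/2 to get cos θ = 1 − 2(0.90) = -0.800, hence θ₀ = arccos -0.800 = 143.1°.
The Moon is waxing (0°–180°), so θ = 143.1° directly.

143°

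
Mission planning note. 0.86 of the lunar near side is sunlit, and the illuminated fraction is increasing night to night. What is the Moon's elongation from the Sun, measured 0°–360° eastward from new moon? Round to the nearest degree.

136°

Invert f = (1 − cos θ)/2 to get cos θ = 1 − 2(0.86) = -0.720, hence θ₀ = arccos -0.720 = 136.1°.
The Moon is waxing (0°–180°), so θ = 136.1° directly.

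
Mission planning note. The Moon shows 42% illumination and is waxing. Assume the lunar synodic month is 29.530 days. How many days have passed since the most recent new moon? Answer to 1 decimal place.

6.6 days

From f = (1 − cos θ)/2: cos θ = 1 − 2×0.42 = 0.160; arccos → 80.8°.
Waxing ⇒ before full, so θ = 80.8°.
At 360°/29.530 d per day, 80.8° corresponds to 6.63 days.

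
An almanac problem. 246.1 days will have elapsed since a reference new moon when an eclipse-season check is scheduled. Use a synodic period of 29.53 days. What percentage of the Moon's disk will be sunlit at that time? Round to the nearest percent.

246.1 d spans 8 complete synodic months (8 × 29.53 = 236.24 d) plus 9.86 d.
Elongation θ = 360° × 9.86/29.53 ≈ 120.2°.
With cos θ = (-0.503), the lit fraction is (1 − (-0.503))/2 ≈ 0.752, so 75%.

75%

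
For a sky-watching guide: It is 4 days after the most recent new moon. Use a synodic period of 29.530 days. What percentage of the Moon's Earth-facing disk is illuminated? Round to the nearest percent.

Elongation θ = 360° × 4/29.530 ≈ 48.8°.
cos 48.8° = 0.659, so f = (1 − 0.659)/2 = 0.170, so 17%.

17%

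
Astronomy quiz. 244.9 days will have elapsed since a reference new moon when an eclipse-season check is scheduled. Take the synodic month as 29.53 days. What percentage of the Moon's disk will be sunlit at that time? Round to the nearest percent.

Reduce mod P: 244.9 − 8×29.53 = 8.66 d into the current lunation.
Elongation θ = 360° × 8.66/29.53 ≈ 105.6°.
cos 105.6° = (-0.268), so f = (1 − (-0.268))/2 = 0.634, so 63%.

63%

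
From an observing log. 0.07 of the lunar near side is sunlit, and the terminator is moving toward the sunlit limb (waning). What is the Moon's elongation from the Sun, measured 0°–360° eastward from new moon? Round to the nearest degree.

329°

From f = (1 − cos θ)/2: cos θ = 1 − 2×0.07 = 0.860; arccos → 30.7°.
Since the Moon is past full (waning), take the reflex angle: θ = 360° − 30.7° = 329.3°.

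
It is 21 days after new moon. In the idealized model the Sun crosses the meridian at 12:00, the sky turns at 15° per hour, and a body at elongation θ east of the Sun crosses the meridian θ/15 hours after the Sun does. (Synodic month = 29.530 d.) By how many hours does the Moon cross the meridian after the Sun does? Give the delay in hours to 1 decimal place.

Elongation θ = 360° × 21/29.530 ≈ 256.0°.
Delay after the Sun = 256.0° / (15°/h) ≈ 17.07 h.
So the Moon crosses the meridian 17.07 h after the Sun.

17.1 h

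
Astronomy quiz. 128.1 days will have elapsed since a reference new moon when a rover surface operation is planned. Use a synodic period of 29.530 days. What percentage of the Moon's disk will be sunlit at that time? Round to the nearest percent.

Reduce mod P: 128.1 − 4×29.530 = 9.98 d into the current lunation.
Phase angle: θ = 360°·(9.98 d)/(29.530 d) = 121.7°.
cos 121.7° = (-0.525), so f = (1 − (-0.525))/2 = 0.762, so 76%.

76%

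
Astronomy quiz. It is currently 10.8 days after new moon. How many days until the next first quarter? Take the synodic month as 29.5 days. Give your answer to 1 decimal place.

First quarter is 0.25 of the way through the cycle: age 0.25 × 29.5 = 7.375 d.
This lunation's first quarter (7.375 d) has passed, so add one period: 36.875 − 10.8 = 26.075 days.

26.1 days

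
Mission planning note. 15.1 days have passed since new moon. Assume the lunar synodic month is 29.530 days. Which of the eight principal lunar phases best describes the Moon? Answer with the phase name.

θ ≈ 360° × 15.1/29.530 = 184°, which falls in the full moon sector.

full moon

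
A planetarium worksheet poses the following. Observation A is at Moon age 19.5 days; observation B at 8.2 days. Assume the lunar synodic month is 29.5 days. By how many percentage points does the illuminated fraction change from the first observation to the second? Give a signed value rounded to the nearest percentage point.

-18 percentage points

θ₁ = 360° × 19.5/29.5 = 238.0°, f₁ = (1 − cos θ₁)/2 = 0.765.
θ₂ = 360° × 8.2/29.5 = 100.1°, f₂ = (1 − cos θ₂)/2 = 0.587.
Change = f₂ − f₁ = -0.178 → -18 percentage points.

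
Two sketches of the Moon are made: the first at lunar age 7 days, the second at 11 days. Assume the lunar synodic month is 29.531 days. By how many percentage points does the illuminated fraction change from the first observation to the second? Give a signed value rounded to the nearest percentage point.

+39 pp

θ₁ = 360° × 7/29.531 = 85.3°, f₁ = (1 − cos θ₁)/2 = 0.459.
θ₂ = 360° × 11/29.531 = 134.1°, f₂ = (1 − cos θ₂)/2 = 0.848.
Change = f₂ − f₁ = +0.389 → +39 percentage points.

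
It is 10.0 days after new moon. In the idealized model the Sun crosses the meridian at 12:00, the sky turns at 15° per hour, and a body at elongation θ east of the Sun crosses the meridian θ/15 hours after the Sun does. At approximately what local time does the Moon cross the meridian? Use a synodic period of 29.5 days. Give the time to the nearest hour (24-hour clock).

20:00

Phase angle: θ = 360°·(10.0 d)/(29.5 d) = 122.0°.
Delay after the Sun = 122.0° / (15°/h) ≈ 8.14 h.
12:00 + 8.14 h ≈ 20:08 → 20:00 to the nearest hour.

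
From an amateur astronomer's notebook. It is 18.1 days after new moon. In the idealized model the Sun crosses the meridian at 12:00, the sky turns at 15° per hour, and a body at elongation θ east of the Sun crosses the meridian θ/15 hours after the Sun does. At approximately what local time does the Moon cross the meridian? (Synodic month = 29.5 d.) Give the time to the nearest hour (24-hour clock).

03:00

Elongation θ = 360° × 18.1/29.5 ≈ 220.9°.
At 15° of sky rotation per hour, 220.9° corresponds to a 14.73 h lag.
12:00 + 14.73 h ≈ 02:44 → 03:00 to the nearest hour.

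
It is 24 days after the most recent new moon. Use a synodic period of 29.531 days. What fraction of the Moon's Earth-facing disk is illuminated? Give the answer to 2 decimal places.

0.31

The Moon has covered 24/29.531 of its cycle, so θ ≈ 360° × 24/29.531 = 292.6°.
Illuminated fraction = (1 − cos 292.6°)/2 = (1 − 0.384)/2 ≈ 0.308.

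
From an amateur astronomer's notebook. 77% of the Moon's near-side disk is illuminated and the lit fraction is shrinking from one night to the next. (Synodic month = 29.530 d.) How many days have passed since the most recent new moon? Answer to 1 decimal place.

19.5 days

cos θ = 1 − 2f = -0.540, giving a principal value of 122.7°.
Since the Moon is past full (waning), take the reflex angle: θ = 360° − 122.7° = 237.3°.
At 360°/29.530 d per day, 237.3° corresponds to 19.47 days.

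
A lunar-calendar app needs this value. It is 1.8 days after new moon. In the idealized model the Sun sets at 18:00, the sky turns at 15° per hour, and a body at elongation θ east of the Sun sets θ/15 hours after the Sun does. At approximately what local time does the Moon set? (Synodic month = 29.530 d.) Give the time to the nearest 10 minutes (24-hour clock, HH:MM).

19:30

Elongation θ = 360° × 1.8/29.530 ≈ 21.9°.
Delay after the Sun = 21.9° / (15°/h) ≈ 1.46 h.
18:00 + 1.463 h ≈ 19:28 → 19:30 to the nearest ten minutes.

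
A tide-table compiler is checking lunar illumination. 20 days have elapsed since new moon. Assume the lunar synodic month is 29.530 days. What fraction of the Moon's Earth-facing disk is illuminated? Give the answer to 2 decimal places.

0.72

The Moon has covered 20/29.530 of its cycle, so θ ≈ 360° × 20/29.530 = 243.8°.
With cos θ = (-0.441), the lit fraction is (1 − (-0.441))/2 ≈ 0.721.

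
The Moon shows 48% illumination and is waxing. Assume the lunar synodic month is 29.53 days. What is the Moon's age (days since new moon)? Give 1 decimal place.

cos θ = 1 − 2f = 0.040, giving a principal value of 87.7°.
Waxing ⇒ before full, so θ = 87.7°.
That fraction of the synodic month is 87.7/360 × 29.53 d ≈ 7.19 d.

7.2 days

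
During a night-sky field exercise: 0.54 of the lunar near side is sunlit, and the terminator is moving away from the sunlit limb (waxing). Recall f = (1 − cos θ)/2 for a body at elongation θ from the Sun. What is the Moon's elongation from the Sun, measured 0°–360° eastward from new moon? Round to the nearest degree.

95°

From f = (1 − cos θ)/2: cos θ = 1 − 2×0.54 = -0.080; arccos → 94.6°.
The Moon is waxing (0°–180°), so θ = 94.6° directly.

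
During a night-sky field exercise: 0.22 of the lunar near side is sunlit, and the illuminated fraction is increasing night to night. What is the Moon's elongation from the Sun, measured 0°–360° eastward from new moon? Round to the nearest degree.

From f = (1 − cos θ)/2: cos θ = 1 − 2×0.22 = 0.560; arccos → 55.9°.
Waxing ⇒ before full, so θ = 55.9°.

56°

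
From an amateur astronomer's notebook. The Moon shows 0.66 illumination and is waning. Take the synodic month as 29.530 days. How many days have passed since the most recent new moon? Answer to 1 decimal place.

20.6 days

cos θ = 1 − 2f = -0.320, giving a principal value of 108.7°.
A waning Moon lies in 180°–360°, so θ = 360° − 108.7° = 251.3°.
That fraction of the synodic month is 251.3/360 × 29.530 d ≈ 20.62 d.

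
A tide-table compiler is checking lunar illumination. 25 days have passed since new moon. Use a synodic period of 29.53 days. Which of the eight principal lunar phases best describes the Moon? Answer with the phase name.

θ ≈ 360° × 25/29.53 = 305°, which falls in the waning crescent sector.

waning crescent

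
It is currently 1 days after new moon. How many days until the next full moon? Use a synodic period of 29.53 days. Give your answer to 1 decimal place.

Full moon occurs at elongation 180°, i.e. at age 29.53 × 180/360 = 14.765 d.
So 13.765 days remain (14.765 − 1).

13.8 days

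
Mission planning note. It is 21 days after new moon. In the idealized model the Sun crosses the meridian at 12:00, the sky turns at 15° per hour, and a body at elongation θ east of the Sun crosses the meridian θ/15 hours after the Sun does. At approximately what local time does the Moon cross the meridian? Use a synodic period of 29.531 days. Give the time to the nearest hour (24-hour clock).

The Moon has covered 21/29.531 of its cycle, so θ ≈ 360° × 21/29.531 = 256.0°.
The Moon trails the Sun by θ/15 = 256.0/15 ≈ 17.07 hours.
12:00 + 17.07 h ≈ 05:04 → 05:00 to the nearest hour.

05:00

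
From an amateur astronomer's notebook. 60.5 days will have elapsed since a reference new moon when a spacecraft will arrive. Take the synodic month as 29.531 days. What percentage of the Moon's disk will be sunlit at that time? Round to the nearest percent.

60.5 d spans 2 complete synodic months (2 × 29.531 = 59.06 d) plus 1.44 d.
Phase angle: θ = 360°·(1.44 d)/(29.531 d) = 17.5°.
Illuminated fraction = (1 − cos 17.5°)/2 = (1 − 0.954)/2 ≈ 0.023, so 2%.

2%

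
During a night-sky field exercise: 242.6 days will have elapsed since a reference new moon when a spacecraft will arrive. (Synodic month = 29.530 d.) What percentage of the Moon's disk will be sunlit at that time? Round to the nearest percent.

Reduce mod P: 242.6 − 8×29.530 = 6.36 d into the current lunation.
Elongation θ = 360° × 6.36/29.530 ≈ 77.5°.
With cos θ = 0.216, the lit fraction is (1 − 0.216)/2 ≈ 0.392, so 39%.

39%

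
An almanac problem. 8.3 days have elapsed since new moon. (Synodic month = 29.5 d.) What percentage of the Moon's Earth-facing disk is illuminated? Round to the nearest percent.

Phase angle: θ = 360°·(8.3 d)/(29.5 d) = 101.3°.
With cos θ = (-0.196), the lit fraction is (1 − (-0.196))/2 ≈ 0.598, so 60%.

60%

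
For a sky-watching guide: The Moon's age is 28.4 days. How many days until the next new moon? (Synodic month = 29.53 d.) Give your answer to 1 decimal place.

1.1 days

One full lunation from the last new moon is 29.53 d; remaining = 29.53 − 28.4 = 1.130 d.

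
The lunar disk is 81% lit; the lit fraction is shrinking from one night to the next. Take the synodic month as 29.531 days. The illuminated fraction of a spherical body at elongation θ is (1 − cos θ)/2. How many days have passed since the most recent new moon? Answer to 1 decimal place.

From f = (1 − cos θ)/2: cos θ = 1 − 2×0.81 = -0.620; arccos → 128.3°.
A waning Moon lies in 180°–360°, so θ = 360° − 128.3° = 231.7°.
Age = 29.531 × 231.7°/360° ≈ 19.01 days.

19.0 days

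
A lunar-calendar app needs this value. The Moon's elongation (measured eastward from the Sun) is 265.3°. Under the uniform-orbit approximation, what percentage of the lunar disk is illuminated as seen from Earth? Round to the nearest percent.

f = (1 − cos 265.3°)/2 = (1 − (-0.082))/2 ≈ 0.541, i.e. 54%.

54%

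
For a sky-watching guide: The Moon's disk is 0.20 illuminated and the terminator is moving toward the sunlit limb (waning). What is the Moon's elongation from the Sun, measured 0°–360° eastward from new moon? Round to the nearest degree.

307°

Invert f = (1 − cos θ)/2 to get cos θ = 1 − 2(0.20) = 0.600, hence θ₀ = arccos 0.600 = 53.1°.
Waning ⇒ past full, so θ = 360° − 53.1° = 306.9°.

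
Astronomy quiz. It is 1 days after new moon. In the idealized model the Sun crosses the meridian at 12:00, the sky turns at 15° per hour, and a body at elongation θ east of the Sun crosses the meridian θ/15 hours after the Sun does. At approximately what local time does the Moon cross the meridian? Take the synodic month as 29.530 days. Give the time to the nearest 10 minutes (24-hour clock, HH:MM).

The Moon has covered 1/29.530 of its cycle, so θ ≈ 360° × 1/29.530 = 12.2°.
At 15° of sky rotation per hour, 12.2° corresponds to a 0.81 h lag.
12:00 + 0.813 h ≈ 12:49 → 12:50 to the nearest ten minutes.

12:50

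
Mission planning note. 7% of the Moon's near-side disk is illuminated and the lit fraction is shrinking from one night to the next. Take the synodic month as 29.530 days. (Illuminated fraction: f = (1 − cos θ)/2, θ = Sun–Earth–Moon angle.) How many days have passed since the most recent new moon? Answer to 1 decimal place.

27.0 days

Invert f = (1 − cos θ)/2 to get cos θ = 1 − 2(0.07) = 0.860, hence θ₀ = arccos 0.860 = 30.7°.
Waning ⇒ past full, so θ = 360° − 30.7° = 329.3°.
Age = 29.530 × 329.3°/360° ≈ 27.01 days.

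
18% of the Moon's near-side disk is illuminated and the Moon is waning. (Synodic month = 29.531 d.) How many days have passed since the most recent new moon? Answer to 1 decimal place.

From f = (1 − cos θ)/2: cos θ = 1 − 2×0.18 = 0.640; arccos → 50.2°.
Since the Moon is past full (waning), take the reflex angle: θ = 360° − 50.2° = 309.8°.
That fraction of the synodic month is 309.8/360 × 29.531 d ≈ 25.41 d.

25.4 days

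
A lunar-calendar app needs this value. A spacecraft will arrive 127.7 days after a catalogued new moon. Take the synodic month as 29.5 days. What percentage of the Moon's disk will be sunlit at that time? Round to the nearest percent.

74%

Reduce mod P: 127.7 − 4×29.5 = 9.70 d into the current lunation.
The Moon has covered 9.70/29.5 of its cycle, so θ ≈ 360° × 9.70/29.5 = 118.4°.
Illuminated fraction = (1 − cos 118.4°)/2 = (1 − (-0.475))/2 ≈ 0.738, so 74%.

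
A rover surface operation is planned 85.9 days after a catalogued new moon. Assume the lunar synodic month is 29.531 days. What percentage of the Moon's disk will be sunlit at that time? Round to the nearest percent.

8%

85.9/29.531 = 2.909 lunations, so 2 complete cycles and 26.84 d into the next.
The Moon has covered 26.84/29.531 of its cycle, so θ ≈ 360° × 26.84/29.531 = 327.2°.
cos 327.2° = 0.840, so f = (1 − 0.840)/2 = 0.080, so 8%.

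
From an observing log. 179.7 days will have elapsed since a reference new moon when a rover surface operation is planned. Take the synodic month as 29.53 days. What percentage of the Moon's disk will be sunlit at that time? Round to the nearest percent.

Reduce mod P: 179.7 − 6×29.53 = 2.52 d into the current lunation.
Phase angle: θ = 360°·(2.52 d)/(29.53 d) = 30.7°.
With cos θ = 0.860, the lit fraction is (1 − 0.860)/2 ≈ 0.070, so 7%.

7%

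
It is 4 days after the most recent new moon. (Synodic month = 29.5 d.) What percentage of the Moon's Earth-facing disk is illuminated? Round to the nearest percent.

17%

Elongation θ = 360° × 4/29.5 ≈ 48.8°.
Illuminated fraction = (1 − cos 48.8°)/2 = (1 − 0.659)/2 ≈ 0.171, so 17%.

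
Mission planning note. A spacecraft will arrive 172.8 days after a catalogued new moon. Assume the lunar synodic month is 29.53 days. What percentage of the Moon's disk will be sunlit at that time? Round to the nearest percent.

172.8 d spans 5 complete synodic months (5 × 29.53 = 147.65 d) plus 25.15 d.
Phase angle: θ = 360°·(25.15 d)/(29.53 d) = 306.6°.
cos 306.6° = 0.596, so f = (1 − 0.596)/2 = 0.202, so 20%.

20%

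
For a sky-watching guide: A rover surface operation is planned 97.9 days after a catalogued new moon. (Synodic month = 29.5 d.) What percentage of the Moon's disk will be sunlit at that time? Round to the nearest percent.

97.9/29.5 = 3.319 lunations, so 3 complete cycles and 9.40 d into the next.
Phase angle: θ = 360°·(9.40 d)/(29.5 d) = 114.7°.
With cos θ = (-0.418), the lit fraction is (1 − (-0.418))/2 ≈ 0.709, so 71%.

71%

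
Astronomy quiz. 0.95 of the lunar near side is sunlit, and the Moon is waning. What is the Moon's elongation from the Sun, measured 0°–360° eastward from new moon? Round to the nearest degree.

Invert f = (1 − cos θ)/2 to get cos θ = 1 − 2(0.95) = -0.900, hence θ₀ = arccos -0.900 = 154.2°.
Waning ⇒ past full, so θ = 360° − 154.2° = 205.8°.

206°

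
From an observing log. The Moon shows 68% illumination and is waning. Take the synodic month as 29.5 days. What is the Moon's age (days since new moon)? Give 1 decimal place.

20.4 days

Invert f = (1 − cos θ)/2 to get cos θ = 1 − 2(0.68) = -0.360, hence θ₀ = arccos -0.360 = 111.1°.
A waning Moon lies in 180°–360°, so θ = 360° − 111.1° = 248.9°.
Age = 29.5 × 248.9°/360° ≈ 20.40 days.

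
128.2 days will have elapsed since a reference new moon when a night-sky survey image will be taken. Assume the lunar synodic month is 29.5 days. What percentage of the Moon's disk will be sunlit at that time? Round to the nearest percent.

78%

Reduce mod P: 128.2 − 4×29.5 = 10.20 d into the current lunation.
Phase angle: θ = 360°·(10.20 d)/(29.5 d) = 124.5°.
Illuminated fraction = (1 − cos 124.5°)/2 = (1 − (-0.566))/2 ≈ 0.783, so 78%.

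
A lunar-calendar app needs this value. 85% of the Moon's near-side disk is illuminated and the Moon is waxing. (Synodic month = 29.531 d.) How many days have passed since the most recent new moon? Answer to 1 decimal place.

From f = (1 − cos θ)/2: cos θ = 1 − 2×0.85 = -0.700; arccos → 134.4°.
The Moon is waxing (0°–180°), so θ = 134.4° directly.
That fraction of the synodic month is 134.4/360 × 29.531 d ≈ 11.03 d.

11.0 days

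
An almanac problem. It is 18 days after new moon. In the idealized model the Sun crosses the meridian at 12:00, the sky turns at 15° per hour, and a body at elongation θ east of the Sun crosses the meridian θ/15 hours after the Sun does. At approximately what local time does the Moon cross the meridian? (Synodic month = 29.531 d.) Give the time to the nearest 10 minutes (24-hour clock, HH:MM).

02:40

Phase angle: θ = 360°·(18 d)/(29.531 d) = 219.4°.
At 15° of sky rotation per hour, 219.4° corresponds to a 14.63 h lag.
12:00 + 14.629 h ≈ 02:38 → 02:40 to the nearest ten minutes.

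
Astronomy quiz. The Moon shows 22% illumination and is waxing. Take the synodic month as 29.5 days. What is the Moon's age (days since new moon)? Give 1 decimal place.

4.6 days

Invert f = (1 − cos θ)/2 to get cos θ = 1 − 2(0.22) = 0.560, hence θ₀ = arccos 0.560 = 55.9°.
Before full moon the principal value applies: θ = 55.9°.
Age = 29.5 × 55.9°/360° ≈ 4.58 days.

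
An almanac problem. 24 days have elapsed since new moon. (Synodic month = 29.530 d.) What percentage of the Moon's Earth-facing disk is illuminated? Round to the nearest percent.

31%

Elongation θ = 360° × 24/29.530 ≈ 292.6°.
cos 292.6° = 0.384, so f = (1 − 0.384)/2 = 0.308, so 31%.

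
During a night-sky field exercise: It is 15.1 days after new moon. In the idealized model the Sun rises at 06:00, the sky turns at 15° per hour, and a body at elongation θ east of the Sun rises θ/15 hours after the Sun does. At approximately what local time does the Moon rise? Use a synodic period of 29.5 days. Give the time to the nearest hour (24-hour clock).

The Moon has covered 15.1/29.5 of its cycle, so θ ≈ 360° × 15.1/29.5 = 184.3°.
At 15° of sky rotation per hour, 184.3° corresponds to a 12.28 h lag.
06:00 + 12.28 h ≈ 18:17 → 18:00 to the nearest hour.

18:00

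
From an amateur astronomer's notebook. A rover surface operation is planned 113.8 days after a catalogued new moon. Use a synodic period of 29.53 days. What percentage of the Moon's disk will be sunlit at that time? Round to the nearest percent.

113.8 d spans 3 complete synodic months (3 × 29.53 = 88.59 d) plus 25.21 d.
Phase angle: θ = 360°·(25.21 d)/(29.53 d) = 307.3°.
Illuminated fraction = (1 − cos 307.3°)/2 = (1 − 0.606)/2 ≈ 0.197, so 20%.

20%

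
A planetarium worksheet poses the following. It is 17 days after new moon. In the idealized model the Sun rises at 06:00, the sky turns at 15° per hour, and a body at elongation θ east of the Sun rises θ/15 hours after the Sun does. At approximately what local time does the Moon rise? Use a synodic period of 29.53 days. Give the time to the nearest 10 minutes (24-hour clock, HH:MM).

Phase angle: θ = 360°·(17 d)/(29.53 d) = 207.2°.
At 15° of sky rotation per hour, 207.2° corresponds to a 13.82 h lag.
06:00 + 13.816 h ≈ 19:49 → 19:50 to the nearest ten minutes.

19:50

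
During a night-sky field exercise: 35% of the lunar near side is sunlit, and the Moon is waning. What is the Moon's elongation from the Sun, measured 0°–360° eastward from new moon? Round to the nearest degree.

cos θ = 1 − 2f = 0.300, giving a principal value of 72.5°.
Waning ⇒ past full, so θ = 360° − 72.5° = 287.5°.

287°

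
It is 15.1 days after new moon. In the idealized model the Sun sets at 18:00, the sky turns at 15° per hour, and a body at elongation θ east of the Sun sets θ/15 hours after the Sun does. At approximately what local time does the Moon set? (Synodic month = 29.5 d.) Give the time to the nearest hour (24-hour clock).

The Moon has covered 15.1/29.5 of its cycle, so θ ≈ 360° × 15.1/29.5 = 184.3°.
The Moon trails the Sun by θ/15 = 184.3/15 ≈ 12.28 hours.
18:00 + 12.28 h ≈ 06:17 → 06:00 to the nearest hour.

06:00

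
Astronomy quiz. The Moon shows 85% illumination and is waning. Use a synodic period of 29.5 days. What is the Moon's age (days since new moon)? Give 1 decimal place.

18.5 days

From f = (1 − cos θ)/2: cos θ = 1 − 2×0.85 = -0.700; arccos → 134.4°.
Since the Moon is past full (waning), take the reflex angle: θ = 360° − 134.4° = 225.6°.
Age = 29.5 × 225.6°/360° ≈ 18.48 days.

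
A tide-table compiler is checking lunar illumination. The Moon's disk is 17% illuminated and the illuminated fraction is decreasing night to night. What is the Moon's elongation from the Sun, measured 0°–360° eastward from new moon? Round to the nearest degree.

311°

cos θ = 1 − 2f = 0.660, giving a principal value of 48.7°.
A waning Moon lies in 180°–360°, so θ = 360° − 48.7° = 311.3°.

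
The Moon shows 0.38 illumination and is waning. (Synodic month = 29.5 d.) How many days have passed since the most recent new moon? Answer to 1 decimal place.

cos θ = 1 − 2f = 0.240, giving a principal value of 76.1°.
Since the Moon is past full (waning), take the reflex angle: θ = 360° − 76.1° = 283.9°.
That fraction of the synodic month is 283.9/360 × 29.5 d ≈ 23.26 d.

23.3 days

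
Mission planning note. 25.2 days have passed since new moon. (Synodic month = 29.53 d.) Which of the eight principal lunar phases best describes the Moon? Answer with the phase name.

waning crescent

At 25.2/29.53 of the cycle, θ ≈ 307° — the waning crescent range.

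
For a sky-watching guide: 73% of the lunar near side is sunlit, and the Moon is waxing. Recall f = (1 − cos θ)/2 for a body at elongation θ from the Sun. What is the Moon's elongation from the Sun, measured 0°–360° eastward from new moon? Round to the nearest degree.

Invert f = (1 − cos θ)/2 to get cos θ = 1 − 2(0.73) = -0.460, hence θ₀ = arccos -0.460 = 117.4°.
Before full moon the principal value applies: θ = 117.4°.

117°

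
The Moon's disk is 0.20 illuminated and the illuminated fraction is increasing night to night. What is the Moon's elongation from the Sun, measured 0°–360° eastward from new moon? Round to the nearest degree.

53°

From f = (1 − cos θ)/2: cos θ = 1 − 2×0.20 = 0.600; arccos → 53.1°.
Before full moon the principal value applies: θ = 53.1°.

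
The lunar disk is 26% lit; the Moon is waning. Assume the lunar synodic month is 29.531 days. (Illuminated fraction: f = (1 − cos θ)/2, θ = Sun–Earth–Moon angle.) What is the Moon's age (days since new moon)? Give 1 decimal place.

24.5 days

Invert f = (1 − cos θ)/2 to get cos θ = 1 − 2(0.26) = 0.480, hence θ₀ = arccos 0.480 = 61.3°.
Waning ⇒ past full, so θ = 360° − 61.3° = 298.7°.
That fraction of the synodic month is 298.7/360 × 29.531 d ≈ 24.50 d.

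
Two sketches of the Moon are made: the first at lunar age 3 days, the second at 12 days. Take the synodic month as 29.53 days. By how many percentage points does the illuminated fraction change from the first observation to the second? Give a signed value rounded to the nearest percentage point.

θ₁ = 360° × 3/29.53 = 36.6°, f₁ = (1 − cos θ₁)/2 = 0.098.
θ₂ = 360° × 12/29.53 = 146.3°, f₂ = (1 − cos θ₂)/2 = 0.916.
Change = f₂ − f₁ = +0.817 → +82 percentage points.

+82 percentage points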